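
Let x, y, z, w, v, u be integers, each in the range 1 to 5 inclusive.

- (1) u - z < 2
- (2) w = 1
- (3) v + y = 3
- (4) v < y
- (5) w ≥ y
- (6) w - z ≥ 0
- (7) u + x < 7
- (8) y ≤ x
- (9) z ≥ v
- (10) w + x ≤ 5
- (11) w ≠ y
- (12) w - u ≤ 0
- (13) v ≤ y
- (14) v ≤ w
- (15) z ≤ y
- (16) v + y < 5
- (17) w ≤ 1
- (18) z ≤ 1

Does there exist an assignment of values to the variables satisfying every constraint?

From constraints 9 and 18: v ≤ z ≤ 1. From constraints 5 and 17: y ≤ w ≤ 1. Hence v + y ≤ 2. But constraint 3 requires v + y = 3, and 3 > 2. Contradiction.

Unsatisfiable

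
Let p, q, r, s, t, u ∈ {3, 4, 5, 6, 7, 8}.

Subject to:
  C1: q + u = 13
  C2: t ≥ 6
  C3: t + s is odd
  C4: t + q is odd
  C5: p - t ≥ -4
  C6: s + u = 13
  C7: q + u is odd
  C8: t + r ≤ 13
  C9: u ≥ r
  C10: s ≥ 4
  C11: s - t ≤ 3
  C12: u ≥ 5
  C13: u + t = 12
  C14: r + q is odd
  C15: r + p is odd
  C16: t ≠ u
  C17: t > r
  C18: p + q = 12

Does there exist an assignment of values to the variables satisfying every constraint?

Satisfiable

Setting (p, q, r, s, t, u) = (4, 8, 5, 8, 7, 5) satisfies everything: constraint 1: q + u = 13; constraint 5: p - t = -3, and the others follow.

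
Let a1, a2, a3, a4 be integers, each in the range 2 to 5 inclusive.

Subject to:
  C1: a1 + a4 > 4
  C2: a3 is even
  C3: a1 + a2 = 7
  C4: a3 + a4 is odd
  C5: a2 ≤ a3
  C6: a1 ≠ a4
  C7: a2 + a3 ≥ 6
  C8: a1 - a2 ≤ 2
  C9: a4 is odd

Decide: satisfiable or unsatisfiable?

Try a1 = 4, a2 = 3, a3 = 4, a4 = 3.
Check constraint 1: a1 + a4 = 7; constraint 3: a1 + a2 = 7; constraint 7: a2 + a3 = 7. The remaining constraints are straightforward to verify.

Satisfiable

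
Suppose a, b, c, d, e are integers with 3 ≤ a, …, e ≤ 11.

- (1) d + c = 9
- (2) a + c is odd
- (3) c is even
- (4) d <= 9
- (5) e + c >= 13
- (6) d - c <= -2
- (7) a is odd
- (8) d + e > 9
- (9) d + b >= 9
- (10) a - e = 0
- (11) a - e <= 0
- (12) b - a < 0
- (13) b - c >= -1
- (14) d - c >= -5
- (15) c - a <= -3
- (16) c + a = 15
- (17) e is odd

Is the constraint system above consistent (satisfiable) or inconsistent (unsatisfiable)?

The assignment a = 9, b = 6, c = 6, d = 3, e = 9 works:
  constraint 1 holds since d + c = 9.
  constraint 5 holds since e + c = 15.
The rest check out directly.

Satisfiable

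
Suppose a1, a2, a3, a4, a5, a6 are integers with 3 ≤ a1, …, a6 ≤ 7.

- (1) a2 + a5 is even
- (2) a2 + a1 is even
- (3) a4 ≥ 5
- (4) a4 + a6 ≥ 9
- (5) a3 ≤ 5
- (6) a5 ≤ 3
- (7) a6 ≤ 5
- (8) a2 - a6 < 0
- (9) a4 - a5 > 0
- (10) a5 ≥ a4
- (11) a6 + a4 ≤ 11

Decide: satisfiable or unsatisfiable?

Unsatisfiable

From constraints 6 and 10: a4 ≤ a5 ≤ 3. From constraint 7: a6 ≤ 5. Hence a4 + a6 ≤ 8. But constraint 4 requires a4 + a6 ≥ 9, and 9 > 8. Contradiction.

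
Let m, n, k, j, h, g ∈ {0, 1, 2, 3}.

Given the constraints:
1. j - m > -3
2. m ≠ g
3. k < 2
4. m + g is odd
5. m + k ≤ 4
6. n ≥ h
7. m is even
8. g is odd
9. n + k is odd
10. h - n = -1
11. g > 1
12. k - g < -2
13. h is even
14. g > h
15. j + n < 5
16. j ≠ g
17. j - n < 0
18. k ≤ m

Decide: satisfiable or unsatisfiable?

The assignment m = 2, n = 3, k = 0, j = 0, h = 2, g = 3 works:
  constraint 1 holds since j - m = -2.
  constraint 5 holds since m + k = 2.
The rest check out directly.

Satisfiable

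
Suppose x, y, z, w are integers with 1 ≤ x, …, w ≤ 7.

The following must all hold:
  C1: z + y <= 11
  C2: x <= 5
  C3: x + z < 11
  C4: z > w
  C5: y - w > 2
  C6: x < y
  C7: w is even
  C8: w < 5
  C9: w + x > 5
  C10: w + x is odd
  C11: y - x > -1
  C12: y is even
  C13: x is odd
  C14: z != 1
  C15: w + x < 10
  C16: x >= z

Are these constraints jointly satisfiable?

The assignment x = 5, y = 6, z = 5, w = 2 works:
  constraint 1 holds since z + y = 11.
  constraint 3 holds since x + z = 10.
The rest check out directly.

Satisfiable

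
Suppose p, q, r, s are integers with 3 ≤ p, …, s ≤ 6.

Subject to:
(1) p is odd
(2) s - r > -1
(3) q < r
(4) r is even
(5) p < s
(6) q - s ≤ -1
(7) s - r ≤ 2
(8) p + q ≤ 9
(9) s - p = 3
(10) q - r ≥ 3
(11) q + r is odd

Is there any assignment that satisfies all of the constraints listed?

Unsatisfiable

Constraints 6, 7, and 10 give r − s ≥ -2, s − q ≥ 1, q − r ≥ 3.
Adding all 3 inequalities: the left sides telescope to 0, and the right sides sum to (-2) + 1 + 3 = 2. So 0 ≥ 2, which is false.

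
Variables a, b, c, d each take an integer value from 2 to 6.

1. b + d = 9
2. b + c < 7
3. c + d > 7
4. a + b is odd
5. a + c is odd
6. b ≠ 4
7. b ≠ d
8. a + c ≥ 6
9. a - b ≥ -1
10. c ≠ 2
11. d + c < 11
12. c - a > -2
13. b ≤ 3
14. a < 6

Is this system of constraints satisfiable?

Satisfiable

The assignment a = 4, b = 3, c = 3, d = 6 works:
  constraint 1 holds since b + d = 9.
  constraint 2 holds since b + c = 6.
  constraint 3 holds since c + d = 9.
The rest check out directly.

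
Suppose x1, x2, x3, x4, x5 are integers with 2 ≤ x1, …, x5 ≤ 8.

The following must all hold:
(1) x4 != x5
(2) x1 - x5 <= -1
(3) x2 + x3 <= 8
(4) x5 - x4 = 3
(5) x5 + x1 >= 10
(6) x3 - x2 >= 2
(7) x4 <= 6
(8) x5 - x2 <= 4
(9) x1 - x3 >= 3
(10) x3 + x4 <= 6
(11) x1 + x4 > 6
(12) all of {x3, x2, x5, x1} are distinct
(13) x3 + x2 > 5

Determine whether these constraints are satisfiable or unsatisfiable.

Unsatisfiable

Constraints 2, 6, 8, and 9 give x3 − x2 ≥ 2, x2 − x5 ≥ -4, x5 − x1 ≥ 1, x1 − x3 ≥ 3.
Adding all 4 inequalities: the left sides telescope to 0, and the right sides sum to 2 + (-4) + 1 + 3 = 2. So 0 ≥ 2, which is false.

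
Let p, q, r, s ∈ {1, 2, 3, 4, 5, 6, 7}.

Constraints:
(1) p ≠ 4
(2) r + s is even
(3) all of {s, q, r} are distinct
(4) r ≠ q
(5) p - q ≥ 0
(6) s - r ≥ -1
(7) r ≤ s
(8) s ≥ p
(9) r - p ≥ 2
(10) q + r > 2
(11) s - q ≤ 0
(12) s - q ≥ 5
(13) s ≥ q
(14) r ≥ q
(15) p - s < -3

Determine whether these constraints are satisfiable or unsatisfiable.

Constraints 5, 6, 9, and 11 give p − q ≥ 0, q − s ≥ 0, s − r ≥ -1, r − p ≥ 2.
Adding all 4 inequalities: the left sides telescope to 0, and the right sides sum to 0 + 0 + (-1) + 2 = 1. So 0 ≥ 1, which is false.

Unsatisfiable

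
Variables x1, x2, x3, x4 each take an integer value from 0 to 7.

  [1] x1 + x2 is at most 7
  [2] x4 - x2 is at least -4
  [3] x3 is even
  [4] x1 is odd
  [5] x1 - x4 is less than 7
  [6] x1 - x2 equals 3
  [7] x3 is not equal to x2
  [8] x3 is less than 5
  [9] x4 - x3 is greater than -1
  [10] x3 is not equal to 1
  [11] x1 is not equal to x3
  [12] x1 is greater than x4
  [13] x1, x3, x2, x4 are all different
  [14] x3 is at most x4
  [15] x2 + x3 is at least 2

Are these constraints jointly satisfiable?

Satisfiable

One satisfying assignment is x1 = 5, x2 = 2, x3 = 0, x4 = 1.
For the less obvious constraints — constraint 1: x1 + x2 = 7; constraint 2: x4 - x2 = -1; constraint 5: x1 - x4 = 4 — and the others hold by inspection.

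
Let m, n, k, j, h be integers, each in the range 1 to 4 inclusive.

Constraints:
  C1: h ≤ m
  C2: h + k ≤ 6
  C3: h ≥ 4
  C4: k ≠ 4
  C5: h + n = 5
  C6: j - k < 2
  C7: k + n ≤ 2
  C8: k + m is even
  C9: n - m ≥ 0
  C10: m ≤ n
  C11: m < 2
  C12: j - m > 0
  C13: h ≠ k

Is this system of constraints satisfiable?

Unsatisfiable

From constraints 1 and 3: m ≥ h and h ≥ 4, so m ≥ 4. From constraint 11: m ≤ 1. But 1 < 4, so no value of m works.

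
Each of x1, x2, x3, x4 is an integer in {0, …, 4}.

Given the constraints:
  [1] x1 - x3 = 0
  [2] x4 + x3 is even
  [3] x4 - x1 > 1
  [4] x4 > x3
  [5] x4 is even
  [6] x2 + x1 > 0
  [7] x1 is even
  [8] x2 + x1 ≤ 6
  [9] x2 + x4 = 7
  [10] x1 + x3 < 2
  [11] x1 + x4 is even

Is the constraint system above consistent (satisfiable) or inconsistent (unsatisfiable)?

Try x1 = 0, x2 = 3, x3 = 0, x4 = 4.
Check constraint 1: x1 - x3 = 0; constraint 3: x4 - x1 = 4. The remaining constraints are straightforward to verify.

Satisfiable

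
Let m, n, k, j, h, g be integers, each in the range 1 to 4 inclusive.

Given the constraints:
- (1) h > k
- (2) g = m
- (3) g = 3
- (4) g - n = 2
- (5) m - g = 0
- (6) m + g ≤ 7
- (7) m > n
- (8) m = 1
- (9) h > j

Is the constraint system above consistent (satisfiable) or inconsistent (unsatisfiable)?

Constraint 3 fixes g = 3 and constraint 8 fixes m = 1, but constraint 2 requires g = m. Since 3 ≠ 1, contradiction.

Unsatisfiable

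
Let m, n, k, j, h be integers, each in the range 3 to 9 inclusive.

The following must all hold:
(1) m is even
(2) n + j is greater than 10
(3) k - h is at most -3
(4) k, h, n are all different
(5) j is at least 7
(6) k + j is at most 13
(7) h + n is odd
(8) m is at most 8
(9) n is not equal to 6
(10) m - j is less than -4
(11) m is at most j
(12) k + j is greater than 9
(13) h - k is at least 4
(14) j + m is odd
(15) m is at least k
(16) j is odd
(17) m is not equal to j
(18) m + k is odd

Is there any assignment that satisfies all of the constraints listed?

One satisfying assignment is m = 4, n = 4, k = 3, j = 9, h = 9.
For the less obvious constraints — constraint 2: n + j = 13; constraint 3: k - h = -6; constraint 6: k + j = 12 — and the others hold by inspection.

Satisfiable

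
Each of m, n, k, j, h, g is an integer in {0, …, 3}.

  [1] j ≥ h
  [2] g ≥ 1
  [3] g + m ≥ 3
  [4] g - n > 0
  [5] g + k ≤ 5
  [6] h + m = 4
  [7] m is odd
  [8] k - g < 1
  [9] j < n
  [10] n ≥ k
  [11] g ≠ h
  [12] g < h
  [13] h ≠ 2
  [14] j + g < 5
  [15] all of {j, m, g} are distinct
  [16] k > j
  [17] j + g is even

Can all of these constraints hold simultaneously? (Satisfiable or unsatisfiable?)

Unsatisfiable

Constraints 1, 4, 10, 12, and 16 give j < k, k ≤ n, n < g, g < h, h ≤ j. Chaining: j < k ≤ n < g < h ≤ j, which forces j < j — impossible.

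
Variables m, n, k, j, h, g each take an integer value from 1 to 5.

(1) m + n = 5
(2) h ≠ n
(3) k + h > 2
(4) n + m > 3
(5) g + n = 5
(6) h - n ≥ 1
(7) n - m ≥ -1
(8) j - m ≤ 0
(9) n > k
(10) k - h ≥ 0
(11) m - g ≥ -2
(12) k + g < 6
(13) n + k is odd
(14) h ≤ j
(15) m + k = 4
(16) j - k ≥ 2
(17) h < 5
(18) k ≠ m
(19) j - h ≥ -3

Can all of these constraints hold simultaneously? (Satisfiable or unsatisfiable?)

Unsatisfiable

Constraints 6, 7, 8, 10, and 16 give m − j ≥ 0, j − k ≥ 2, k − h ≥ 0, h − n ≥ 1, n − m ≥ -1.
Adding all 5 inequalities: the left sides telescope to 0, and the right sides sum to 0 + 2 + 0 + 1 + (-1) = 2. So 0 ≥ 2, which is false.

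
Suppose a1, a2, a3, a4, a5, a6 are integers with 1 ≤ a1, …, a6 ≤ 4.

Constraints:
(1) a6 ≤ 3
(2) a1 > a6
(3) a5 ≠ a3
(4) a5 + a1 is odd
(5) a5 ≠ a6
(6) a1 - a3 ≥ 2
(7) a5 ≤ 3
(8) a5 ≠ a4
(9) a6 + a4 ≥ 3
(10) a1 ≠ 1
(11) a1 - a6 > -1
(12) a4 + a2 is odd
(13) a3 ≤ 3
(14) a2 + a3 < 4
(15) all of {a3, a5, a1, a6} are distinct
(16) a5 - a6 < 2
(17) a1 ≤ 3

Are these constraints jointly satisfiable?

Constraints 1, 7, 13, and 17 confine each of a3, a5, a1, a6 to the 3 values {1, …, 3} (the domain already gives each ≥ 1).
Constraint 15 requires all 4 of them to be distinct, but only 3 values are available — impossible by the pigeonhole principle.

Unsatisfiable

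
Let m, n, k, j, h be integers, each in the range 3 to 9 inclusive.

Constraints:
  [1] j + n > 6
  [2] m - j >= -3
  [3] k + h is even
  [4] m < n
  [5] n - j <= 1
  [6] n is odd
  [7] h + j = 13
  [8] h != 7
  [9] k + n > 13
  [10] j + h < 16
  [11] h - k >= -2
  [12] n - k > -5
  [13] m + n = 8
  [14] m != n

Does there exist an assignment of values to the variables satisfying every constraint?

Satisfiable

Setting (m, n, k, j, h) = (3, 5, 9, 4, 9) satisfies everything: constraint 1: j + n = 9; constraint 2: m - j = -1, and the others follow.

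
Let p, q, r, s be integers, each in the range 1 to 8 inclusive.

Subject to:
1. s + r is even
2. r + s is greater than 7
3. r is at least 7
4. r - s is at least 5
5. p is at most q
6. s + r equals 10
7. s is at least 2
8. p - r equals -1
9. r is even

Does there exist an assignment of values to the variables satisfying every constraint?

One satisfying assignment is p = 7, q = 7, r = 8, s = 2.
For the less obvious constraints — constraint 2: r + s = 10; constraint 4: r - s = 6; constraint 6: s + r = 10 — and the others hold by inspection.

Satisfiable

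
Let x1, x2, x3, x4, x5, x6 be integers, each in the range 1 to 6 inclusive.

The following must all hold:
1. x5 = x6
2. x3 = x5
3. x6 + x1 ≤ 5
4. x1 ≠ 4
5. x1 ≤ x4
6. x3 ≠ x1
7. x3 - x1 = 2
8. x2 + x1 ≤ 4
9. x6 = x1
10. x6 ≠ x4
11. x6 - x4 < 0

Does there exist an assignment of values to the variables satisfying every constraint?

From constraints 1, 2, and 9, x3 = x5 = x6 = x1, so x3 = x1. But constraint 6 says x3 ≠ x1. Contradiction.

Unsatisfiable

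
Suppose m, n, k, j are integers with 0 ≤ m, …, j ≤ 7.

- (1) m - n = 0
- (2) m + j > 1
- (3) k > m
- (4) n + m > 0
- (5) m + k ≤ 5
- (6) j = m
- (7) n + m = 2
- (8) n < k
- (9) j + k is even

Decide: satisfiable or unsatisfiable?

Satisfiable

Setting (m, n, k, j) = (1, 1, 3, 1) satisfies everything: constraint 1: m - n = 0; constraint 2: m + j = 2, and the others follow.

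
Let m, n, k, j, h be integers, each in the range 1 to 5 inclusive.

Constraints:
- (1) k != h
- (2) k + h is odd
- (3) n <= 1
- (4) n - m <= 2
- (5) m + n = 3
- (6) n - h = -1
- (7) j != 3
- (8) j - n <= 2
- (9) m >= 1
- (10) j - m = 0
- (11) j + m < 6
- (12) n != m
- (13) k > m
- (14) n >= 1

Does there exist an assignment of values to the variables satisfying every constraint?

Satisfiable

One satisfying assignment is m = 2, n = 1, k = 5, j = 2, h = 2.
For the less obvious constraints — constraint 4: n - m = -1; constraint 5: m + n = 3; constraint 6: n - h = -1 — and the others hold by inspection.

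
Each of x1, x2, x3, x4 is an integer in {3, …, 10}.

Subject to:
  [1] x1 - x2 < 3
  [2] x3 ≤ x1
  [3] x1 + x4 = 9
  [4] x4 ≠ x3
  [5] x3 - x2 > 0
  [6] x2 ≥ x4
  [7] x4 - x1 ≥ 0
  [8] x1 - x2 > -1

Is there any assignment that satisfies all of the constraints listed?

Constraints 2, 5, 6, and 7 give x4 ≤ x2, x2 < x3, x3 ≤ x1, x1 ≤ x4. Chaining: x4 ≤ x2 < x3 ≤ x1 ≤ x4, which forces x4 < x4 — impossible.

Unsatisfiable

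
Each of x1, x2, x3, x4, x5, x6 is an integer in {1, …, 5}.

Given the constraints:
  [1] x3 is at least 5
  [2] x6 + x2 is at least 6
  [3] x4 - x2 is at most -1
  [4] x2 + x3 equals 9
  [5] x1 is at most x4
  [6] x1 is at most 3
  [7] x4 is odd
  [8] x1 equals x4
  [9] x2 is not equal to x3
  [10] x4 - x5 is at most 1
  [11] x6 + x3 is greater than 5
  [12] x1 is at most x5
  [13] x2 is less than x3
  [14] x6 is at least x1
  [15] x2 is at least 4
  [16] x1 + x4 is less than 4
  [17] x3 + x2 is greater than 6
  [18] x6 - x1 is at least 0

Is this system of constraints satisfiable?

Satisfiable

The assignment x1 = 1, x2 = 4, x3 = 5, x4 = 1, x5 = 1, x6 = 2 works:
  constraint 2 holds since x6 + x2 = 6.
  constraint 3 holds since x4 - x2 = -3.
The rest check out directly.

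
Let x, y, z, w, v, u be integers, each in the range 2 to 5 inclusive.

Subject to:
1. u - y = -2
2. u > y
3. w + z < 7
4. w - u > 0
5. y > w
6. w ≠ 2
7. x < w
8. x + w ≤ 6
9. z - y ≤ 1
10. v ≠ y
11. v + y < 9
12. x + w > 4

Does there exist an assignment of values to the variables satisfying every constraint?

Constraints 2, 4, and 5 give y < u, u < w, w < y. Chaining: y < u < w < y, which forces y < y — impossible.

Unsatisfiable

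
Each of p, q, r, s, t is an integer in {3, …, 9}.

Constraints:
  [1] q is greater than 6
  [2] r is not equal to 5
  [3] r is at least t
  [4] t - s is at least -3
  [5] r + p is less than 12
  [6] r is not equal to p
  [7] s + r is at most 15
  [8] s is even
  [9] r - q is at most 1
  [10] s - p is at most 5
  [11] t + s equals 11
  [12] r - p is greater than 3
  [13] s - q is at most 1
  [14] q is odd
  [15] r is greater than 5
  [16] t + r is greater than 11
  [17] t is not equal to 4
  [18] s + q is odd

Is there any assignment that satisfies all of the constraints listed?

Satisfiable

Take p = 3, q = 7, r = 7, s = 6, t = 5. Then constraint 4: t - s = -1; constraint 5: r + p = 10; constraint 7: s + r = 13, and every other listed constraint is also met.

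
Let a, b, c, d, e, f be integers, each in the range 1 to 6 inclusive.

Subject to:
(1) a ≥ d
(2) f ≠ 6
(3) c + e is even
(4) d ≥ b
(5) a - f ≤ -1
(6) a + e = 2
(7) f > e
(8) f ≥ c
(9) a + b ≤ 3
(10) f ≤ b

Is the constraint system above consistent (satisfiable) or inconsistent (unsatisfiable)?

Constraints 1, 4, 5, and 10 give f ≤ b, b ≤ d, d ≤ a, a < f. Chaining: f ≤ b ≤ d ≤ a < f, which forces f < f — impossible.

Unsatisfiable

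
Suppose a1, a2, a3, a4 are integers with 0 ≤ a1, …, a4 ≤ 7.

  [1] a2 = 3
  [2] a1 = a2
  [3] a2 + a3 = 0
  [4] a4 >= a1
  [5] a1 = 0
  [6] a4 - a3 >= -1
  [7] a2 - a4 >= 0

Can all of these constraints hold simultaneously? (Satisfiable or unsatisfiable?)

Constraint 5 fixes a1 = 0 and constraint 1 fixes a2 = 3, but constraint 2 requires a1 = a2. Since 0 ≠ 3, contradiction.

Unsatisfiable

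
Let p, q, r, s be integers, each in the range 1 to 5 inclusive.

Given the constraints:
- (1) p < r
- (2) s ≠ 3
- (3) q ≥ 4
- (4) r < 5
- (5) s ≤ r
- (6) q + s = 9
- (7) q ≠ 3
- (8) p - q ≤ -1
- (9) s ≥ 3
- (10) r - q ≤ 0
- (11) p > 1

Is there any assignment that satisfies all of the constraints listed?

Setting (p, q, r, s) = (2, 5, 4, 4) satisfies everything: constraint 6: q + s = 9; constraint 8: p - q = -3, and the others follow.

Satisfiable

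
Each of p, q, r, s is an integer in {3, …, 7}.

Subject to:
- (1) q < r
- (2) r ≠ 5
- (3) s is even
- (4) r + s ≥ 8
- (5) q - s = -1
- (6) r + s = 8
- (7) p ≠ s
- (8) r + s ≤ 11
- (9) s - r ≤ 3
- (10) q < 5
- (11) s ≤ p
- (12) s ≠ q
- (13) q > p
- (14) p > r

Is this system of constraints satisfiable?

Constraints 1, 13, and 14 give r < p, p < q, q < r. Chaining: r < p < q < r, which forces r < r — impossible.

Unsatisfiable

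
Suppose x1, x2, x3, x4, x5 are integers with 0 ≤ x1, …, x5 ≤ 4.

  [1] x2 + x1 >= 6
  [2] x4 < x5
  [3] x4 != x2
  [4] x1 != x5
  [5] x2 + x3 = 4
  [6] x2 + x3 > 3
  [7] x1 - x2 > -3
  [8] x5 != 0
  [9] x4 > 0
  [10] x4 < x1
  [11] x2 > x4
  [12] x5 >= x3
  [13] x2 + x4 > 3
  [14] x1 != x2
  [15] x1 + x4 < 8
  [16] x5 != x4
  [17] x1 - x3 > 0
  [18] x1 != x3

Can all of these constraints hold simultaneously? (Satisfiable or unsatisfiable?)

Satisfiable

Setting (x1, x2, x3, x4, x5) = (3, 4, 0, 2, 4) satisfies everything: constraint 1: x2 + x1 = 7; constraint 5: x2 + x3 = 4; constraint 6: x2 + x3 = 4, and the others follow.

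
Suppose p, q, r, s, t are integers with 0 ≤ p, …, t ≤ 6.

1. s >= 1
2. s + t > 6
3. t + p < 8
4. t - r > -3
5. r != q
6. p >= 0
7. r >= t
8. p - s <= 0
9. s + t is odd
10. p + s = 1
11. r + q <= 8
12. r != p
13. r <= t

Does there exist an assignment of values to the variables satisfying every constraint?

Satisfiable

Setting (p, q, r, s, t) = (0, 2, 6, 1, 6) satisfies everything: constraint 2: s + t = 7; constraint 3: t + p = 6; constraint 4: t - r = 0, and the others follow.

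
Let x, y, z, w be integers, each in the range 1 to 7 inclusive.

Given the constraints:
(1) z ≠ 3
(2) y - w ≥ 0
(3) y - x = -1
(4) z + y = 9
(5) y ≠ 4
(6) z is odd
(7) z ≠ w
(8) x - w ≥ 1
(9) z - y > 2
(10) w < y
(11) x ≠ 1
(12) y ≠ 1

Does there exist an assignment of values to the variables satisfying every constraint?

The assignment x = 3, y = 2, z = 7, w = 1 works:
  constraint 2 holds since y - w = 1.
  constraint 3 holds since y - x = -1.
The rest check out directly.

Satisfiable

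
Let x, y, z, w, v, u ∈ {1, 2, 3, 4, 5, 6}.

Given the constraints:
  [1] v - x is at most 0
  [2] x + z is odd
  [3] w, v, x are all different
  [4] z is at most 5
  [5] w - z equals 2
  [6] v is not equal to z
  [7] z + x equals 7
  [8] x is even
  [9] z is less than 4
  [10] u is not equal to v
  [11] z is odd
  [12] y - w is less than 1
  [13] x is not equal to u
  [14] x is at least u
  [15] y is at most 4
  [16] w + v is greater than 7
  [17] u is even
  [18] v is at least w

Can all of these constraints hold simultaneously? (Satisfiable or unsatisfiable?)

The assignment x = 6, y = 1, z = 1, w = 3, v = 5, u = 2 works:
  constraint 1 holds since v - x = -1.
  constraint 5 holds since w - z = 2.
The rest check out directly.

Satisfiable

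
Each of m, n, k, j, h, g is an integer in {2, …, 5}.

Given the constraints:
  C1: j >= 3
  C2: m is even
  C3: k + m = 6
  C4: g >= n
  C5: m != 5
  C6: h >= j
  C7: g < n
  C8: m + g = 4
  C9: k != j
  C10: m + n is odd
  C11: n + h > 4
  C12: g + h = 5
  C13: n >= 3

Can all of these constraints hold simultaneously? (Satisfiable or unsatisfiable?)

From constraints 4 and 13: g ≥ n ≥ 3. From constraints 1 and 6: h ≥ j ≥ 3. Hence g + h ≥ 6. But constraint 12 requires g + h = 5, and 5 < 6. Contradiction.

Unsatisfiable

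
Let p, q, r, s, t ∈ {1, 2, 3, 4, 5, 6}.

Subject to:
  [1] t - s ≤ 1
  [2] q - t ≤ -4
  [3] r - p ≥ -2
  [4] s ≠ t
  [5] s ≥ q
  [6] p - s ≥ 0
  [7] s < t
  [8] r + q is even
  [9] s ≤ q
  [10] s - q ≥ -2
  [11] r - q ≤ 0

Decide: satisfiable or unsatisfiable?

Constraints 1, 2, 3, 6, and 11 give s − t ≥ -1, t − q ≥ 4, q − r ≥ 0, r − p ≥ -2, p − s ≥ 0.
Adding all 5 inequalities: the left sides telescope to 0, and the right sides sum to (-1) + 4 + 0 + (-2) + 0 = 1. So 0 ≥ 1, which is false.

Unsatisfiable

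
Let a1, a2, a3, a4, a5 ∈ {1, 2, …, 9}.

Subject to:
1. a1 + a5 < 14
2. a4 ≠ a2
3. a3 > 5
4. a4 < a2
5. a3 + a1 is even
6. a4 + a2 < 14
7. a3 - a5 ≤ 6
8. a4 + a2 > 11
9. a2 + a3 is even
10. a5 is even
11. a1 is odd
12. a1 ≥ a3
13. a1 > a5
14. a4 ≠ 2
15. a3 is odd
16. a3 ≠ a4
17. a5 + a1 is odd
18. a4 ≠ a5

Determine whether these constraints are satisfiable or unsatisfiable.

Satisfiable

Try a1 = 9, a2 = 9, a3 = 7, a4 = 3, a5 = 4.
Check constraint 1: a1 + a5 = 13; constraint 6: a4 + a2 = 12. The remaining constraints are straightforward to verify.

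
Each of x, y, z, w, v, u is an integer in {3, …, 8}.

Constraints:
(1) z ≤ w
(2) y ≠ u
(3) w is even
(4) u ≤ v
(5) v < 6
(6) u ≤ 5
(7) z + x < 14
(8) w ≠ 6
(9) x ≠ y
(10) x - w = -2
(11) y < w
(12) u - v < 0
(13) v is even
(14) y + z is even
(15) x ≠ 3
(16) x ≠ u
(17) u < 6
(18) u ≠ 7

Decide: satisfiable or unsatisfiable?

Satisfiable

Setting (x, y, z, w, v, u) = (6, 7, 5, 8, 4, 3) satisfies everything: constraint 7: z + x = 11; constraint 10: x - w = -2, and the others follow.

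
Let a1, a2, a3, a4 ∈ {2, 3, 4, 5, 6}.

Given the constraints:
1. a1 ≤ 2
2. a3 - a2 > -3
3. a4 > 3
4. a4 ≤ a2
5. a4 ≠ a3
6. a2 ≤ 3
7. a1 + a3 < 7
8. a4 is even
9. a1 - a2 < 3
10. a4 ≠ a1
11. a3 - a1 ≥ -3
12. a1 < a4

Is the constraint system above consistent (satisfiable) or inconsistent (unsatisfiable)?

From constraint 3: a4 ≥ 4. From constraints 4 and 6: a4 ≤ a2 and a2 ≤ 3, so a4 ≤ 3. But 3 < 4, so no value of a4 works.

Unsatisfiable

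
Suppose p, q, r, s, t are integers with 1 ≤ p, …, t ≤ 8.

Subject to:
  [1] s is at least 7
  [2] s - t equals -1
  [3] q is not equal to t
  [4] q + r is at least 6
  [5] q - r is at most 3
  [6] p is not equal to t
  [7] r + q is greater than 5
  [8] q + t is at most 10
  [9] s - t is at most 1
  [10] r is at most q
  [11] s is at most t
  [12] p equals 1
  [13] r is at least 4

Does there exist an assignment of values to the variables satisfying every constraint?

Unsatisfiable

From constraints 10 and 13: q ≥ r ≥ 4. From constraints 1 and 11: t ≥ s ≥ 7. Hence q + t ≥ 11. But constraint 8 requires q + t ≤ 10, and 10 < 11. Contradiction.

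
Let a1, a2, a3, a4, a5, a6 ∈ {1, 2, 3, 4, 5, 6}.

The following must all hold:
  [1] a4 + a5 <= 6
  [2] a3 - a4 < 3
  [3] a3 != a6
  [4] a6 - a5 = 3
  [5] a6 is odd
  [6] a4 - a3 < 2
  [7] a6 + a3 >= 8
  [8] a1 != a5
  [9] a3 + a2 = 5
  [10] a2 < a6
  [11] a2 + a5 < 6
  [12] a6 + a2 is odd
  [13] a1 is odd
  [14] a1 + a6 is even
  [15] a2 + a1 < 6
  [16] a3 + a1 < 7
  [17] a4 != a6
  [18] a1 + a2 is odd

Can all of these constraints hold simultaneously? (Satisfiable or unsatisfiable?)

Satisfiable

One satisfying assignment is a1 = 3, a2 = 2, a3 = 3, a4 = 2, a5 = 2, a6 = 5.
For the less obvious constraints — constraint 1: a4 + a5 = 4; constraint 2: a3 - a4 = 1; constraint 4: a6 - a5 = 3 — and the others hold by inspection.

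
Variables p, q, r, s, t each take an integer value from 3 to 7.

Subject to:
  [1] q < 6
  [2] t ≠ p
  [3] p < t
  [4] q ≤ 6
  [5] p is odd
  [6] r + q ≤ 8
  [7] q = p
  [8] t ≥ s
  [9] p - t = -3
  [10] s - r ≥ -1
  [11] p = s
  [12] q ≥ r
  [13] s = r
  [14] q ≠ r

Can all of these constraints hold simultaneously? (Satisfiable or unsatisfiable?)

From constraints 7, 11, and 13, q = p = s = r, so q = r. But constraint 14 says q ≠ r. Contradiction.

Unsatisfiable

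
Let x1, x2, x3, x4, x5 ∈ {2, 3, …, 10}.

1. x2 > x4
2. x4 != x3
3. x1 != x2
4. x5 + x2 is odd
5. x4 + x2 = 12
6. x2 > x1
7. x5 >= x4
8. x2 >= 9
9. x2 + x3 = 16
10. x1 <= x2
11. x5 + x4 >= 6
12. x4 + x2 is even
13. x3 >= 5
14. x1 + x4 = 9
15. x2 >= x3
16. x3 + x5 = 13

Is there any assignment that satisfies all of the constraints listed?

Satisfiable

Try x1 = 7, x2 = 10, x3 = 6, x4 = 2, x5 = 7.
Check constraint 5: x4 + x2 = 12; constraint 9: x2 + x3 = 16. The remaining constraints are straightforward to verify.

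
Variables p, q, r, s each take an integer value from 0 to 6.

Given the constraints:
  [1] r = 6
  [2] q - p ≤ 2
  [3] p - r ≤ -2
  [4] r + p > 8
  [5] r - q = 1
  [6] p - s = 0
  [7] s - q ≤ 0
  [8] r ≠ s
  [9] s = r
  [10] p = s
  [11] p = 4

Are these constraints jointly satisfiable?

Constraint 11 fixes p = 4 and constraint 1 fixes r = 6. Constraints 9 and 10 give p = s = r, so p = r. But 4 ≠ 6 — contradiction.

Unsatisfiable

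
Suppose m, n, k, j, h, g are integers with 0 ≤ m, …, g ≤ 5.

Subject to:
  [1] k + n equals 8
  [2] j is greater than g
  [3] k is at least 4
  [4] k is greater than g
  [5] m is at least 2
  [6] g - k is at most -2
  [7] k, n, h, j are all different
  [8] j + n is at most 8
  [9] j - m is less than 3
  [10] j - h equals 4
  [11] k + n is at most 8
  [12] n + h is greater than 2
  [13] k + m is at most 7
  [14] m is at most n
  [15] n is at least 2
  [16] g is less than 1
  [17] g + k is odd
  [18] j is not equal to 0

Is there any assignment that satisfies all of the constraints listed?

Satisfiable

The assignment m = 2, n = 3, k = 5, j = 4, h = 0, g = 0 works:
  constraint 1 holds since k + n = 8.
  constraint 6 holds since g - k = -5.
The rest check out directly.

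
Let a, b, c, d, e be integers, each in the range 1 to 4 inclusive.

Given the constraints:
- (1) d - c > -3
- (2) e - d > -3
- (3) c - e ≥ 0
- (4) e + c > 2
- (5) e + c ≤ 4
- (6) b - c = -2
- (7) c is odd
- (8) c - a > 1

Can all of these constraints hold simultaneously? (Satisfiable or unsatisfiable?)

Setting (a, b, c, d, e) = (1, 1, 3, 1, 1) satisfies everything: constraint 1: d - c = -2; constraint 2: e - d = 0, and the others follow.

Satisfiable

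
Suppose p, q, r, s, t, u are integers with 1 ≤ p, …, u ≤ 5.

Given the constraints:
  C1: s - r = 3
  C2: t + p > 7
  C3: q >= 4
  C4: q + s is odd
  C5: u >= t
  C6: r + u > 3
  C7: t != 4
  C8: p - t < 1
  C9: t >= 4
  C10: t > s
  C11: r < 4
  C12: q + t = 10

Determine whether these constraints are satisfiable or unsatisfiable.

Satisfiable

Setting (p, q, r, s, t, u) = (5, 5, 1, 4, 5, 5) satisfies everything: constraint 1: s - r = 3; constraint 2: t + p = 10, and the others follow.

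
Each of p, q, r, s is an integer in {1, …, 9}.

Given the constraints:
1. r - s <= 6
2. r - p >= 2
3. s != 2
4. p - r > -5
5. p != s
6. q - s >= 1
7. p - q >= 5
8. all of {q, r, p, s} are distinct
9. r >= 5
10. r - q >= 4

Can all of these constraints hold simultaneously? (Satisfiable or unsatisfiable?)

Constraints 1, 2, 6, and 7 give p − q ≥ 5, q − s ≥ 1, s − r ≥ -6, r − p ≥ 2.
Adding all 4 inequalities: the left sides telescope to 0, and the right sides sum to 5 + 1 + (-6) + 2 = 2. So 0 ≥ 2, which is false.

Unsatisfiable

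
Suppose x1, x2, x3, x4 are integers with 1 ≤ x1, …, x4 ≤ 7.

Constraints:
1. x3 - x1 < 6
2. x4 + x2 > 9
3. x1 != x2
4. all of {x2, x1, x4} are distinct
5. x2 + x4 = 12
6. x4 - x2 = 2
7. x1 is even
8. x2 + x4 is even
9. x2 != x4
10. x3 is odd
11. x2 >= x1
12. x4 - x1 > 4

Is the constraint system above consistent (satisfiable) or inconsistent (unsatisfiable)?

One satisfying assignment is x1 = 2, x2 = 5, x3 = 7, x4 = 7.
For the less obvious constraints — constraint 1: x3 - x1 = 5; constraint 2: x4 + x2 = 12 — and the others hold by inspection.

Satisfiable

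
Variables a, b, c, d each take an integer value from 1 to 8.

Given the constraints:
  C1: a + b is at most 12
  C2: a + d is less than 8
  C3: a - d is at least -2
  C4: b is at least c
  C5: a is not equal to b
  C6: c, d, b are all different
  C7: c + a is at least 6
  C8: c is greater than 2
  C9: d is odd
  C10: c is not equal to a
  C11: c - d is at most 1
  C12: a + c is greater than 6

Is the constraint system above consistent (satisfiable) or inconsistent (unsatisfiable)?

The assignment a = 3, b = 8, c = 4, d = 3 works:
  constraint 1 holds since a + b = 11.
  constraint 2 holds since a + d = 6.
The rest check out directly.

Satisfiable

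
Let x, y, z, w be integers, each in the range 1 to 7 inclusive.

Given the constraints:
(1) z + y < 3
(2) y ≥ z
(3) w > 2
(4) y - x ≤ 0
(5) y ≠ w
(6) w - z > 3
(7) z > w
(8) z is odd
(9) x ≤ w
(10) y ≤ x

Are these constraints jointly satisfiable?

Constraints 2, 4, 7, and 9 give z ≤ y, y ≤ x, x ≤ w, w < z. Chaining: z ≤ y ≤ x ≤ w < z, which forces z < z — impossible.

Unsatisfiable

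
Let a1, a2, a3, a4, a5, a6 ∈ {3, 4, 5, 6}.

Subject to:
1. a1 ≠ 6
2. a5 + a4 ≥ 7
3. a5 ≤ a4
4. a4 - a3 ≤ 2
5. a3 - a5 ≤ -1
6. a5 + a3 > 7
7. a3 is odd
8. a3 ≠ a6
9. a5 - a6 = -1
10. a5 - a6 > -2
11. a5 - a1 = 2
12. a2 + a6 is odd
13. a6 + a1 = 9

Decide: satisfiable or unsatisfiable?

Satisfiable

Try a1 = 3, a2 = 3, a3 = 3, a4 = 5, a5 = 5, a6 = 6.
Check constraint 2: a5 + a4 = 10; constraint 4: a4 - a3 = 2; constraint 5: a3 - a5 = -2. The remaining constraints are straightforward to verify.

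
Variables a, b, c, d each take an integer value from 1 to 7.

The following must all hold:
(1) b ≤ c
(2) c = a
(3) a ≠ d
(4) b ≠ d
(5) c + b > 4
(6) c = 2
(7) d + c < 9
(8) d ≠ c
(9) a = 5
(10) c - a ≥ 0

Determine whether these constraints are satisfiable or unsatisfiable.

Constraint 6 fixes c = 2 and constraint 9 fixes a = 5, but constraint 2 requires c = a. Since 2 ≠ 5, contradiction.

Unsatisfiable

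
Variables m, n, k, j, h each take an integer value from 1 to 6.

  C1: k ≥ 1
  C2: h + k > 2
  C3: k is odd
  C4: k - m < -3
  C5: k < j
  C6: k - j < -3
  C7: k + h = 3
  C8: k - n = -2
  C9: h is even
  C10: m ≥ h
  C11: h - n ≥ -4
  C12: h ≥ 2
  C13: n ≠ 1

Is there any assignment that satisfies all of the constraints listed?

Satisfiable

One satisfying assignment is m = 5, n = 3, k = 1, j = 6, h = 2.
For the less obvious constraints — constraint 2: h + k = 3; constraint 4: k - m = -4 — and the others hold by inspection.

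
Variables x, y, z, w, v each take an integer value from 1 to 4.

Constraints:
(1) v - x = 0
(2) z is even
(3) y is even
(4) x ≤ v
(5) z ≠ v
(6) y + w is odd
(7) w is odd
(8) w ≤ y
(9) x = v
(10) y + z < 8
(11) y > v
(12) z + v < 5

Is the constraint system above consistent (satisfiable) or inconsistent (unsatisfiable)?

Satisfiable

One satisfying assignment is x = 1, y = 4, z = 2, w = 1, v = 1.
For the less obvious constraints — constraint 1: v - x = 0; constraint 10: y + z = 6 — and the others hold by inspection.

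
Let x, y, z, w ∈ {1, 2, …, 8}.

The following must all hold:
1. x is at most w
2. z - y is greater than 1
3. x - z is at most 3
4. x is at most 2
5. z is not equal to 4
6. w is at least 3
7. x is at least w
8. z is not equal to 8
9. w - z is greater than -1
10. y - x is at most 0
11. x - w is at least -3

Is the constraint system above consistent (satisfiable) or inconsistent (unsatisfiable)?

Unsatisfiable

From constraint 6: w ≥ 3. From constraints 4 and 7: w ≤ x and x ≤ 2, so w ≤ 2. But 2 < 3, so no value of w works.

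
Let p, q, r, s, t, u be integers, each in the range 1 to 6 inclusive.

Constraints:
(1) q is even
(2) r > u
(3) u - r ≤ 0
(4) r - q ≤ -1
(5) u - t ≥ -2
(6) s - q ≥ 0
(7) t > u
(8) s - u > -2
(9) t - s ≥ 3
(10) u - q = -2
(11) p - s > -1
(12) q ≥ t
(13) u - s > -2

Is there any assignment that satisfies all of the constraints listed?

Constraints 3, 4, 5, 6, and 9 give r − u ≥ 0, u − t ≥ -2, t − s ≥ 3, s − q ≥ 0, q − r ≥ 1.
Adding all 5 inequalities: the left sides telescope to 0, and the right sides sum to 0 + (-2) + 3 + 0 + 1 = 2. So 0 ≥ 2, which is false.

Unsatisfiable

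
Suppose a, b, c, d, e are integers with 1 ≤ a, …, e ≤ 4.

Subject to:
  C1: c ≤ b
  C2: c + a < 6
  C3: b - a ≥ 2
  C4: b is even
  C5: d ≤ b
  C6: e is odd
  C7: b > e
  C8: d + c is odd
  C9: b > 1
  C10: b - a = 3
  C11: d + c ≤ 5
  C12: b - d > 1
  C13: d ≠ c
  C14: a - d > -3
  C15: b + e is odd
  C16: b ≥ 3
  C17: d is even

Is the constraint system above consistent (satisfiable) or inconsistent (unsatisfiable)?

One satisfying assignment is a = 1, b = 4, c = 3, d = 2, e = 1.
For the less obvious constraints — constraint 2: c + a = 4; constraint 3: b - a = 3 — and the others hold by inspection.

Satisfiable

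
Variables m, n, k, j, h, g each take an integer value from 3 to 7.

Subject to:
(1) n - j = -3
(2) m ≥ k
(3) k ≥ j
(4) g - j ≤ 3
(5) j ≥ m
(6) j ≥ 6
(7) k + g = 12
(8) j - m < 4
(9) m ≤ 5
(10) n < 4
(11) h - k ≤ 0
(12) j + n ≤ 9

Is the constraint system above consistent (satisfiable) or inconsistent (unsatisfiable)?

Unsatisfiable

From constraints 3 and 6: k ≥ j and j ≥ 6, so k ≥ 6. From constraints 2 and 9: k ≤ m and m ≤ 5, so k ≤ 5. But 5 < 6, so no value of k works.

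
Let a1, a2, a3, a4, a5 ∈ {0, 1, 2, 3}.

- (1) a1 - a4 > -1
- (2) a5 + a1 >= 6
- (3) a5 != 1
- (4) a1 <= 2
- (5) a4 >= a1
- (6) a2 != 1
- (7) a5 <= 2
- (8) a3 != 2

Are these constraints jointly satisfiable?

From constraint 7: a5 ≤ 2. From constraint 4: a1 ≤ 2. Hence a5 + a1 ≤ 4. But constraint 2 requires a5 + a1 ≥ 6, and 6 > 4. Contradiction.

Unsatisfiable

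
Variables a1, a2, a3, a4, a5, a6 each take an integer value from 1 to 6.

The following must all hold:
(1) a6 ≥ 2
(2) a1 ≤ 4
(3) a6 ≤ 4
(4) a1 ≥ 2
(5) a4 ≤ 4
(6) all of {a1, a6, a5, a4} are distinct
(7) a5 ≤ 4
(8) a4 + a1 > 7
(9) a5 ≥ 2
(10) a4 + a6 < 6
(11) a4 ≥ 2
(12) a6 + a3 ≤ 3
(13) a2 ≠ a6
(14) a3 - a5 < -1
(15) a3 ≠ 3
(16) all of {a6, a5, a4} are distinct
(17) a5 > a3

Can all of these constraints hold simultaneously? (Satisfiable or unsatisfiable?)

Constraints 1, 2, 3, 4, 5, 7, 9, and 11 confine each of a1, a6, a5, a4 to the 3 values {2, …, 4}.
Constraint 6 requires all 4 of them to be distinct, but only 3 values are available — impossible by the pigeonhole principle.

Unsatisfiable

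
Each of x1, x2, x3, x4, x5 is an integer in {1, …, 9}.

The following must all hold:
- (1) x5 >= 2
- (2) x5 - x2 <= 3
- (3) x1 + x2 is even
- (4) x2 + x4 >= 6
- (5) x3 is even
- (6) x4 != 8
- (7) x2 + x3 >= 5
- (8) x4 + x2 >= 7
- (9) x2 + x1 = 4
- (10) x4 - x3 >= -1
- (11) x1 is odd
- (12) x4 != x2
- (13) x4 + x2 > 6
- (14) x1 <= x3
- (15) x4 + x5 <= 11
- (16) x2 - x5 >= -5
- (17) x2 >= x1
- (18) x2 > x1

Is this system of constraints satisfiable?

Take x1 = 1, x2 = 3, x3 = 4, x4 = 6, x5 = 5. Then constraint 2: x5 - x2 = 2; constraint 4: x2 + x4 = 9, and every other listed constraint is also met.

Satisfiable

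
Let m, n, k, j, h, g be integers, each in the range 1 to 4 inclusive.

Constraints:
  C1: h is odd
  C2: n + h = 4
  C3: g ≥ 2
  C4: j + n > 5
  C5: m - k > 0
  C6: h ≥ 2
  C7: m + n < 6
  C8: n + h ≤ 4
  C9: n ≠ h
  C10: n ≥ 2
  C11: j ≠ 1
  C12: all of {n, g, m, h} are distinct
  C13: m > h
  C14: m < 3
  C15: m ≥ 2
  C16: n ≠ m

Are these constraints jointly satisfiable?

Constraints 3, 6, 10, and 15 confine each of n, g, m, h to the 3 values {2, …, 4} (the domain already gives each ≤ 4).
Constraint 12 requires all 4 of them to be distinct, but only 3 values are available — impossible by the pigeonhole principle.

Unsatisfiable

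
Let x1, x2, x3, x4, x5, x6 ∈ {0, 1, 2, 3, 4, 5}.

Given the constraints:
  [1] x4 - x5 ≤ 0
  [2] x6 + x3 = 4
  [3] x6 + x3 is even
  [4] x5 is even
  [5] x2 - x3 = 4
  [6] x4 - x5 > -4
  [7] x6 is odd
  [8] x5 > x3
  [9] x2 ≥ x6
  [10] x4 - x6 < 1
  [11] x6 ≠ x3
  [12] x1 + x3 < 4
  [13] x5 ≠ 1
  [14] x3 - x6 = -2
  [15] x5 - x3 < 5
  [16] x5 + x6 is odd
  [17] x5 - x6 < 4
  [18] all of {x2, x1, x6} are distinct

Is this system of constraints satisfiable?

Satisfiable

Try x1 = 0, x2 = 5, x3 = 1, x4 = 2, x5 = 4, x6 = 3.
Check constraint 1: x4 - x5 = -2; constraint 2: x6 + x3 = 4; constraint 5: x2 - x3 = 4. The remaining constraints are straightforward to verify.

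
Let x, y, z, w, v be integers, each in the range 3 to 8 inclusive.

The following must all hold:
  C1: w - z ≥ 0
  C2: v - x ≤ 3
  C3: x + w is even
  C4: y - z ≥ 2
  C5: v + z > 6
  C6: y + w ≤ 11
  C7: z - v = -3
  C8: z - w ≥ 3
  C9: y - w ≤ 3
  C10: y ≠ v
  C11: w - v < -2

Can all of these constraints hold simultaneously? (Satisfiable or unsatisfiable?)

Constraints 4, 8, and 9 give y − z ≥ 2, z − w ≥ 3, w − y ≥ -3.
Adding all 3 inequalities: the left sides telescope to 0, and the right sides sum to 2 + 3 + (-3) = 2. So 0 ≥ 2, which is false.

Unsatisfiable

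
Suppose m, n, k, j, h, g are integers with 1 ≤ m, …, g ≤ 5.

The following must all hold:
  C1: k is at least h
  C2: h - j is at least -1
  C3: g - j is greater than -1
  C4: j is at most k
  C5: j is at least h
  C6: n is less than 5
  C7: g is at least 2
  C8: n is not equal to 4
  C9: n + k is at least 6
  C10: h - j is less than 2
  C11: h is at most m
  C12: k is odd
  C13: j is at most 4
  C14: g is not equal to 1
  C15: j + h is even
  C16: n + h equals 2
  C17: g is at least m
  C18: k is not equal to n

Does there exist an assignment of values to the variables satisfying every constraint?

Satisfiable

One satisfying assignment is m = 1, n = 1, k = 5, j = 1, h = 1, g = 3.
For the less obvious constraints — constraint 2: h - j = 0; constraint 3: g - j = 2 — and the others hold by inspection.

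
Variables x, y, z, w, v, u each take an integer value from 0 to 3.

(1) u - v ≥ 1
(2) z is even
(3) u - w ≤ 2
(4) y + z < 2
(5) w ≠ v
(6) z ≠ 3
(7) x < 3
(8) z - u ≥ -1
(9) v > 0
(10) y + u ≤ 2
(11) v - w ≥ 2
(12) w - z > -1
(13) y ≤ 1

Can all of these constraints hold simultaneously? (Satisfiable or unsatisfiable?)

Constraints 1, 3, and 11 give w − u ≥ -2, u − v ≥ 1, v − w ≥ 2.
Adding all 3 inequalities: the left sides telescope to 0, and the right sides sum to (-2) + 1 + 2 = 1. So 0 ≥ 1, which is false.

Unsatisfiable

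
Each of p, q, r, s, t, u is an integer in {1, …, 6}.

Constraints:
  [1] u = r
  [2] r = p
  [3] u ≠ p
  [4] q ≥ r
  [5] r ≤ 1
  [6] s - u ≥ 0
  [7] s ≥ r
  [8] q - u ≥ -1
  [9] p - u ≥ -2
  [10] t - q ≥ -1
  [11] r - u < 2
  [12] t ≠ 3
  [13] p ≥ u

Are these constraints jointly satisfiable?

From constraints 1 and 2, u = r = p, so u = p. But constraint 3 says u ≠ p. Contradiction.

Unsatisfiable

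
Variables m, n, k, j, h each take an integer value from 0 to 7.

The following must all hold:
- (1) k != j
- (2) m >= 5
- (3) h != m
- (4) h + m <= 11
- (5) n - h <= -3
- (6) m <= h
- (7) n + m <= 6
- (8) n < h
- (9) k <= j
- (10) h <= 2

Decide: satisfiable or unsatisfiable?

From constraints 2 and 6: h ≥ m and m ≥ 5, so h ≥ 5. From constraint 10: h ≤ 2. But 2 < 5, so no value of h works.

Unsatisfiable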